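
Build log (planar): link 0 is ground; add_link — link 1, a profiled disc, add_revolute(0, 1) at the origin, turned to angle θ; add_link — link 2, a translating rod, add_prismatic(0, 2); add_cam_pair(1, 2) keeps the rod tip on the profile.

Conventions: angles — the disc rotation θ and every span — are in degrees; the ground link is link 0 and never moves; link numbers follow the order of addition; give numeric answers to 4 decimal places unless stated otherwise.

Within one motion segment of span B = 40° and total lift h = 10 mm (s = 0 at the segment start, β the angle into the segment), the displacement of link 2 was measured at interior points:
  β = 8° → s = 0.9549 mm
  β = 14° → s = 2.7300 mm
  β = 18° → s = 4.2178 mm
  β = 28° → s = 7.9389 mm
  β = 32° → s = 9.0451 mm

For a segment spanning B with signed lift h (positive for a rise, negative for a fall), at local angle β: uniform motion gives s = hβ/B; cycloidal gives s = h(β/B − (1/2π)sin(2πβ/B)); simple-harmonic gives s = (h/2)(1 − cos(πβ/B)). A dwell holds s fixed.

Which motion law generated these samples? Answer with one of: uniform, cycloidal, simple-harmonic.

candidates at β/B = r: uniform s = h·r (linear in β); cycloidal s = h·(r − sin(2πr)/(2π)); simple-harmonic s = (h/2)(1 − cos(πr))
β=8°: printed 0.9549 | uniform 2.0000, cycloidal 0.4863, simple-harmonic 0.9549
β=14°: printed 2.7300 | uniform 3.5000, cycloidal 2.2124, simple-harmonic 2.7300
β=18°: printed 4.2178 | uniform 4.5000, cycloidal 4.0082, simple-harmonic 4.2178
β=28°: printed 7.9389 | uniform 7.0000, cycloidal 8.5137, simple-harmonic 7.9389
β=32°: printed 9.0451 | uniform 8.0000, cycloidal 9.5137, simple-harmonic 9.0451
only one law matches every sample → simple-harmonic

simple-harmonic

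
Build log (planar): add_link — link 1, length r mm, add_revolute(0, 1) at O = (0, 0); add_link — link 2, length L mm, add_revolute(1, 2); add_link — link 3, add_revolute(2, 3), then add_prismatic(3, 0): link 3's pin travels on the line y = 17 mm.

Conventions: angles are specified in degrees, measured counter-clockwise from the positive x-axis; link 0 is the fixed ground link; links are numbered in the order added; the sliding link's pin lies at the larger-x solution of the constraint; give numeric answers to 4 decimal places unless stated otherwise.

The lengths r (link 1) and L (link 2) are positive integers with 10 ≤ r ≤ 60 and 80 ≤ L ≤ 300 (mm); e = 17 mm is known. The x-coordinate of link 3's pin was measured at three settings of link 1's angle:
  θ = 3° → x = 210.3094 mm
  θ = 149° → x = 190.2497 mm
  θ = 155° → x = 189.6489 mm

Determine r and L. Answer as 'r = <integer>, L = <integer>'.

constraint per measurement: (x − r cos θ)² + (r sin θ − e)² = L²
subtracting the θ₁ and θ₂ equations cancels the r² and L² terms:
r = (x₁² − x₂²) / (2[(x₁cos θ₁ + e sin θ₁) − (x₂cos θ₂ + e sin θ₂)]) = 11.0000 → r = 11
L² = (x₁ − r cos θ₁)² + (r sin θ₁ − e)² = 40000.0042 → L = 200.0000 → L = 200
check at θ₃=155°: x = 189.6489 (printed 189.6489) ✓

r = 11, L = 200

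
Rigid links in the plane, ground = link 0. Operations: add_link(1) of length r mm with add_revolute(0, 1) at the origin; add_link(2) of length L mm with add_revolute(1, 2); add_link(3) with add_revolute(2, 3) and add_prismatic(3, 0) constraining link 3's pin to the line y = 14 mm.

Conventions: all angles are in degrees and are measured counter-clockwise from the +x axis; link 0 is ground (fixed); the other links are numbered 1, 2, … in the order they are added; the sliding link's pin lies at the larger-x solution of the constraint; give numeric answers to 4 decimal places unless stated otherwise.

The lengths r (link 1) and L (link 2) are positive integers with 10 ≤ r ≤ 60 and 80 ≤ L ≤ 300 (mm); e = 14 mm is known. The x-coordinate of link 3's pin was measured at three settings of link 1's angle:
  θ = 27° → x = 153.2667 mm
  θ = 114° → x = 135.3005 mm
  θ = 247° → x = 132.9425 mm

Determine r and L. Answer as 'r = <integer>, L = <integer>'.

constraint per measurement: (x − r cos θ)² + (r sin θ − e)² = L²
subtracting the θ₁ and θ₂ equations cancels the r² and L² terms:
r = (x₁² − x₂²) / (2[(x₁cos θ₁ + e sin θ₁) − (x₂cos θ₂ + e sin θ₂)]) = 14.0000 → r = 14
L² = (x₁ − r cos θ₁)² + (r sin θ₁ − e)² = 19880.9914 → L = 141.0000 → L = 141
check at θ₃=247°: x = 132.9425 (printed 132.9425) ✓

r = 14, L = 141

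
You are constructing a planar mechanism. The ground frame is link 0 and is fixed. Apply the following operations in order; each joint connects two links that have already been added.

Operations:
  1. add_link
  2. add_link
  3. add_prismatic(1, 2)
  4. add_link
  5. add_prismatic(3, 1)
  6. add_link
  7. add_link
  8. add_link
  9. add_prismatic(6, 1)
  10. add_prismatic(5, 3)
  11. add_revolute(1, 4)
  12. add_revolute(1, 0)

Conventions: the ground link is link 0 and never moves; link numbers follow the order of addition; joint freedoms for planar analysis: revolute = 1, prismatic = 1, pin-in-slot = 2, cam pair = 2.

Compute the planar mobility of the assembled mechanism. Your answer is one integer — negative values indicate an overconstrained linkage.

ground; <1,0,0>
#1 <2,0,0>
#2 <3,0,0>
P:1↔2 J1 <3,1,0>
#3 <4,1,0>
P:3↔1 J1 <4,2,0>
#4 <5,2,0>
#5 <6,2,0>
#6 <7,2,0>
P:6↔1 J1 <7,3,0>
P:5↔3 J1 <7,4,0>
R:1↔4 J1 <7,5,0>
R:1↔0 J1 <7,6,0>
3×6 − 2×6 − 1×0 = 6

M = 6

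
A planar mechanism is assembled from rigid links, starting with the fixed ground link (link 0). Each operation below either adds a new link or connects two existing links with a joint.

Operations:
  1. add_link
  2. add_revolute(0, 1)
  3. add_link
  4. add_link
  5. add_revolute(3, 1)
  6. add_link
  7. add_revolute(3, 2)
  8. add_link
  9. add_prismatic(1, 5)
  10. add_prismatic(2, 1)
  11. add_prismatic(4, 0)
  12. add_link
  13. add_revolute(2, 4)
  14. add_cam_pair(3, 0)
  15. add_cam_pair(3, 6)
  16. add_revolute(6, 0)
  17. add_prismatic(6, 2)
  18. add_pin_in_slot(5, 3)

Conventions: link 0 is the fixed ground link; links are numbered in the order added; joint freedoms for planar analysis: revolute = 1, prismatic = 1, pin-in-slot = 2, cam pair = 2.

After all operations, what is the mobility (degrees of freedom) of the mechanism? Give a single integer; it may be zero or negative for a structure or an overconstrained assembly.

(L,J1,J2)=(1,0,0); link0 fixed
link1: (2,0,0)
R 0-1 [J1]: (2,1,0)
link2: (3,1,0)
link3: (4,1,0)
R 3-1 [J1]: (4,2,0)
link4: (5,2,0)
R 3-2 [J1]: (5,3,0)
link5: (6,3,0)
P 1-5 [J1]: (6,4,0)
P 2-1 [J1]: (6,5,0)
P 4-0 [J1]: (6,6,0)
link6: (7,6,0)
R 2-4 [J1]: (7,7,0)
C 3-0 [J2]: (7,7,1)
C 3-6 [J2]: (7,7,2)
R 6-0 [J1]: (7,8,2)
P 6-2 [J1]: (7,9,2)
PS 5-3 [J2]: (7,9,3)
Grübler: 3·6 − 2·9 − 3 = -3

M = -3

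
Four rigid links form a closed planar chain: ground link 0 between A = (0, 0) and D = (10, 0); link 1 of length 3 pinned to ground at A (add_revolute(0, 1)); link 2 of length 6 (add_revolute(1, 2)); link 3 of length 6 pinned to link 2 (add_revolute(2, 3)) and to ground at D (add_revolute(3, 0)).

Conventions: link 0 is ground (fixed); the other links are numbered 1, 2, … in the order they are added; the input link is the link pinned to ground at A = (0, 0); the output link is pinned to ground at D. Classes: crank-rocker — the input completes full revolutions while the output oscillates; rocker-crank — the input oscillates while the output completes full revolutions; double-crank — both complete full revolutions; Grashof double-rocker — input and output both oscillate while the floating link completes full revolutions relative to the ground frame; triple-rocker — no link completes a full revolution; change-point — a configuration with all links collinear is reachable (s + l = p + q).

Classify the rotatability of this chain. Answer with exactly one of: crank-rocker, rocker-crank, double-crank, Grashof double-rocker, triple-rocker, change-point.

lengths: ground=10, input=3, coupler=6, output=6
sorted: s=3 (shortest), l=10 (longest), p+q=12
s + l = 13 vs p + q = 12
s + l > p + q → non-Grashof → no link fully rotates → triple-rocker

triple-rocker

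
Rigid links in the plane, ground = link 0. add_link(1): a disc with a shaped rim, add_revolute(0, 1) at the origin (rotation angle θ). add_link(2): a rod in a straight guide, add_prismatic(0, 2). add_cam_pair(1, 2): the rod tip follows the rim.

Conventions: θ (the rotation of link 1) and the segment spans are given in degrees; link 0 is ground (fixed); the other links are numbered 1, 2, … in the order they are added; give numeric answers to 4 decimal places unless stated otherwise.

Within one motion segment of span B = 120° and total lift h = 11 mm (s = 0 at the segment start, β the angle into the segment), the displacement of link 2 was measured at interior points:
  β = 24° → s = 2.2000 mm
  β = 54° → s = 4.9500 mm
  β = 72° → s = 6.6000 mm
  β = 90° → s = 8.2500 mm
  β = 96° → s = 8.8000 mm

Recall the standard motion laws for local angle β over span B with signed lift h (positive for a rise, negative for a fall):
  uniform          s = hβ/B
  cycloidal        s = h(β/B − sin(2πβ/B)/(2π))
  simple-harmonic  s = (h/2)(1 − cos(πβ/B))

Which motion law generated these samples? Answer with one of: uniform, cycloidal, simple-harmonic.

candidates at β/B = r: uniform s = h·r (linear in β); cycloidal s = h·(r − sin(2πr)/(2π)); simple-harmonic s = (h/2)(1 − cos(πr))
β=24°: printed 2.2000 | uniform 2.2000, cycloidal 0.5350, simple-harmonic 1.0504
β=54°: printed 4.9500 | uniform 4.9500, cycloidal 4.4090, simple-harmonic 4.6396
β=72°: printed 6.6000 | uniform 6.6000, cycloidal 7.6290, simple-harmonic 7.1996
β=90°: printed 8.2500 | uniform 8.2500, cycloidal 10.0007, simple-harmonic 9.3891
β=96°: printed 8.8000 | uniform 8.8000, cycloidal 10.4650, simple-harmonic 9.9496
only one law matches every sample → uniform

uniform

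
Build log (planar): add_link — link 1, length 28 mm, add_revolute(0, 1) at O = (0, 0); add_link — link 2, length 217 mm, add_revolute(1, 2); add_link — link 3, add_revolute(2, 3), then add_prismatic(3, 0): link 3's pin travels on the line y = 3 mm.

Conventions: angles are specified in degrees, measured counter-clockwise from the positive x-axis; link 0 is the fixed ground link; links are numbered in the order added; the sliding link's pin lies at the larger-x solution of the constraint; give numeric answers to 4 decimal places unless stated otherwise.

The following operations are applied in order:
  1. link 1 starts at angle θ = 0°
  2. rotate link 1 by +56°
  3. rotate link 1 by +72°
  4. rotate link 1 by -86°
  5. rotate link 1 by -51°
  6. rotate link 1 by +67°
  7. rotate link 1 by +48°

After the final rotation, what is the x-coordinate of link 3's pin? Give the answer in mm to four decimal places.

geometry: r = 28 mm, L = 217 mm, e = 3 mm; θ starts at 0°
rotate link 1 by +56°: θ ← 0° +56° = 56°
rotate link 1 by +72°: θ ← 56° +72° = 128°
rotate link 1 by -86°: θ ← 128° -86° = 42°
rotate link 1 by -51°: θ ← 42° -51° = -9°
rotate link 1 by +67°: θ ← -9° +67° = 58°
rotate link 1 by +48°: θ ← 58° +48° = 106°
crank pin P = (r cos θ, r sin θ) = (-7.717846, 26.915327)
h = r sin θ − e = 26.915327 − 3 = 23.915327
x = r cos θ + √(L² − h²) = -7.717846 + 215.678133 = 207.960287

207.9603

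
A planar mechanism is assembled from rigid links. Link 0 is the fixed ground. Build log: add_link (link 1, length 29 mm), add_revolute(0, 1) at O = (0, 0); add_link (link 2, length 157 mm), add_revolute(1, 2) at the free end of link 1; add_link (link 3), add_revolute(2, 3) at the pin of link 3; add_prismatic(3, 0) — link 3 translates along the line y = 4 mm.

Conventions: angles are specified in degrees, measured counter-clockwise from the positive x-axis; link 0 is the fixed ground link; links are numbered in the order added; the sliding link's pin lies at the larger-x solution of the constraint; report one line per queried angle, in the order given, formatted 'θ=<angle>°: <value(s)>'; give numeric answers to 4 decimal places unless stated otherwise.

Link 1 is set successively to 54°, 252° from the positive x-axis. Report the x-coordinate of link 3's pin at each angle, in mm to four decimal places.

geometry: r = 29 mm, L = 157 mm, e = 4 mm
θ=54°: crank pin P = (r cos θ, r sin θ) = (17.045772, 23.461493)
θ=54°: h = r sin θ − e = 23.461493 − 4 = 19.461493
θ=54°: x = r cos θ + √(L² − h²) = 17.045772 + 155.789121 = 172.834894
θ=252°: crank pin P = (r cos θ, r sin θ) = (-8.961493, -27.580639)
θ=252°: h = r sin θ − e = -27.580639 − 4 = -31.580639
θ=252°: x = r cos θ + √(L² − h²) = -8.961493 + 153.790973 = 144.829480

θ=54°: 172.8349
θ=252°: 144.8295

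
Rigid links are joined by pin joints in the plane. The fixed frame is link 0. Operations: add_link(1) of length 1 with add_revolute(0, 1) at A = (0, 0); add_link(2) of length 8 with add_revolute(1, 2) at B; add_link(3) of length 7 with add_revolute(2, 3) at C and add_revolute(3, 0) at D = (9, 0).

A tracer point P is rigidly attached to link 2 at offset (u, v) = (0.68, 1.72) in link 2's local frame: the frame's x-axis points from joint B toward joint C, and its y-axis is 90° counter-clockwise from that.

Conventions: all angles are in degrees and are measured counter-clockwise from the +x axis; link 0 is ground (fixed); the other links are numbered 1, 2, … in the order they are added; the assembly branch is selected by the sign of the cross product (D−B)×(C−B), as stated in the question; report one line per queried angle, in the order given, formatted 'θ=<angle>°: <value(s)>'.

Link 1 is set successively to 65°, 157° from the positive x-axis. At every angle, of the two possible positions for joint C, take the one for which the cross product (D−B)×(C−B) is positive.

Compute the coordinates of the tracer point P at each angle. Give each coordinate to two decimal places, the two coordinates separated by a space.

A=(0,0), D=(9.00,0)
θ=65°: B = A + 1.00·(cos65°, sin65°) = (0.4226, 0.9063)
θ=65°: |BD| = 8.6251
θ=65°: circle(B,8.00) ∩ circle(D,7.00): a=5.1821, h=6.0947
θ=65°:   candidates: C₊=(6.2165,6.4228) cross=52.568; C₋=(4.9356,-5.6992) cross=-52.568
θ=65°:   branch + wants cross > 0 → take C=(6.2165,6.4228) (cross=52.568)
θ=65°: ex = (C−B)/|BC| = (0.7242,0.6896); ey = (-0.6896,0.7242)
θ=65°: P = B + 0.68·ex + 1.72·ey = (-0.2709,2.6209)
θ=157°: B = A + 1.00·(cos157°, sin157°) = (-0.9205, 0.3907)
θ=157°: |BD| = 9.9282
θ=157°: circle(B,8.00) ∩ circle(D,7.00): a=5.7195, h=5.5935
θ=157°:   candidates: C₊=(5.0147,5.7548) cross=55.533; C₋=(4.5745,-5.4235) cross=-55.533
θ=157°:   branch + wants cross > 0 → take C=(5.0147,5.7548) (cross=55.533)
θ=157°: ex = (C−B)/|BC| = (0.7419,0.6705); ey = (-0.6705,0.7419)
θ=157°: P = B + 0.68·ex + 1.72·ey = (-1.5693,2.1227)

θ=65°: -0.27 2.62
θ=157°: -1.57 2.12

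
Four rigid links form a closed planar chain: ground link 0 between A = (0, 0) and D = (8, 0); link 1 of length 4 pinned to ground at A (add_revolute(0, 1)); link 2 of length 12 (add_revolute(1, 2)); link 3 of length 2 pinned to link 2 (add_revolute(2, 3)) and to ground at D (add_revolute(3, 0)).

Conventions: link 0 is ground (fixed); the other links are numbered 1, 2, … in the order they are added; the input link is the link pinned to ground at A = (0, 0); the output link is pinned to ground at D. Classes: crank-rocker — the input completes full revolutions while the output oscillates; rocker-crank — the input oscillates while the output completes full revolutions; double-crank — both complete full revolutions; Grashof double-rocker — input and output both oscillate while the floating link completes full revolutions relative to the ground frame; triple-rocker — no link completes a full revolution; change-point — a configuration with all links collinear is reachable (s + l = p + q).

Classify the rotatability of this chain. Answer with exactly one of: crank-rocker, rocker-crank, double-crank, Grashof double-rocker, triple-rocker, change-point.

lengths: ground=8, input=4, coupler=12, output=2
sorted: s=2 (shortest), l=12 (longest), p+q=12
s + l = 14 vs p + q = 12
s + l > p + q → non-Grashof → no link fully rotates → triple-rocker

triple-rocker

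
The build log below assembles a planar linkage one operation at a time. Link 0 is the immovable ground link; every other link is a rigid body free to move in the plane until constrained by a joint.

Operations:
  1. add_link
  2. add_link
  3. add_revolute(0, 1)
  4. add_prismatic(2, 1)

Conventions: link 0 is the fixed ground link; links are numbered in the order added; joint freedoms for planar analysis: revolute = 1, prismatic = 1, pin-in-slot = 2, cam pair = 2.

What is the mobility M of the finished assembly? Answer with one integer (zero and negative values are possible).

ground; <1,0,0>
#1 <2,0,0>
#2 <3,0,0>
R:0↔1 J1 <3,1,0>
P:2↔1 J1 <3,2,0>
3×2 − 2×2 − 1×0 = 2

M = 2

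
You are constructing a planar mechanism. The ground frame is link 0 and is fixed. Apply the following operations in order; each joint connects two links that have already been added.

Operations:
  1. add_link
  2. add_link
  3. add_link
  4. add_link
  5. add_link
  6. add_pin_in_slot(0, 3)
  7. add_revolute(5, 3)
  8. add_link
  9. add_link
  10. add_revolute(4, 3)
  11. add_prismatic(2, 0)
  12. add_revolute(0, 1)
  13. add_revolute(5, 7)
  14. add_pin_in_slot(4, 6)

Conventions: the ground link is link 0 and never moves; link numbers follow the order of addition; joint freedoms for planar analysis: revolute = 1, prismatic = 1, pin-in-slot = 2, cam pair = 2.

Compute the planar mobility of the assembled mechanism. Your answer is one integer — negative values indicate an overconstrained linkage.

ground; <1,0,0>
#1 <2,0,0>
#2 <3,0,0>
#3 <4,0,0>
#4 <5,0,0>
#5 <6,0,0>
PS:0↔3 J2 <6,0,1>
R:5↔3 J1 <6,1,1>
#6 <7,1,1>
#7 <8,1,1>
R:4↔3 J1 <8,2,1>
P:2↔0 J1 <8,3,1>
R:0↔1 J1 <8,4,1>
R:5↔7 J1 <8,5,1>
PS:4↔6 J2 <8,5,2>
3×7 − 2×5 − 1×2 = 9

M = 9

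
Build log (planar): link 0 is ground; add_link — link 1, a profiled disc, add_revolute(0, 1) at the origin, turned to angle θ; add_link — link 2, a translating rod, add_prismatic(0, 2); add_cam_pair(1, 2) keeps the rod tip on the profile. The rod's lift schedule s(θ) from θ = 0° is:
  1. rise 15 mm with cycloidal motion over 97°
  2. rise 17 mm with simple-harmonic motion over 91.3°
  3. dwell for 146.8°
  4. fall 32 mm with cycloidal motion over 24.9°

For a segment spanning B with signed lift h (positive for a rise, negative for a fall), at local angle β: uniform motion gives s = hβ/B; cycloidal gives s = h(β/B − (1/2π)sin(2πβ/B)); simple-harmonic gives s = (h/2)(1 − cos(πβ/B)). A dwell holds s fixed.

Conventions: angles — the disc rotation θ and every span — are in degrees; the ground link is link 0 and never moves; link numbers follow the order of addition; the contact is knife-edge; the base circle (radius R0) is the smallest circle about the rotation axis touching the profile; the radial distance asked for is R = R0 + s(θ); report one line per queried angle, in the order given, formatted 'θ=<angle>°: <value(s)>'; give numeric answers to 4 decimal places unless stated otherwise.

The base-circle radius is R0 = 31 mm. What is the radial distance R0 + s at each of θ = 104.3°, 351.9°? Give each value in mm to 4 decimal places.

seg 1 [0°–97°] cycloidal, h=15: full span → s += 15 → s = 15.0000
seg 2 [97°–188.3°] simple-harmonic, h=17: θ=104.3° here. β=7.3, B=91.3. 17/2·(1 − cos(π·0.0800)) = 0.2668 → s = 15.2668
seg 2 [97°–188.3°] simple-harmonic, h=17: full span → s += 17 → s = 32.0000
seg 3 [188.3°–335.1°] dwell: s stays 32.0000
seg 4 [335.1°–360°] cycloidal, h=-32: θ=351.9° here. β=16.8, B=24.9. -32·(0.6747 − sin(2π·0.6747)/(2π)) = -26.1238 → s = 5.8762
θ=104.3°: R = R0 + s = 31 + 15.2668 = 46.2668
θ=351.9°: R = R0 + s = 31 + 5.8762 = 36.8762

θ=104.3°: 46.2668
θ=351.9°: 36.8762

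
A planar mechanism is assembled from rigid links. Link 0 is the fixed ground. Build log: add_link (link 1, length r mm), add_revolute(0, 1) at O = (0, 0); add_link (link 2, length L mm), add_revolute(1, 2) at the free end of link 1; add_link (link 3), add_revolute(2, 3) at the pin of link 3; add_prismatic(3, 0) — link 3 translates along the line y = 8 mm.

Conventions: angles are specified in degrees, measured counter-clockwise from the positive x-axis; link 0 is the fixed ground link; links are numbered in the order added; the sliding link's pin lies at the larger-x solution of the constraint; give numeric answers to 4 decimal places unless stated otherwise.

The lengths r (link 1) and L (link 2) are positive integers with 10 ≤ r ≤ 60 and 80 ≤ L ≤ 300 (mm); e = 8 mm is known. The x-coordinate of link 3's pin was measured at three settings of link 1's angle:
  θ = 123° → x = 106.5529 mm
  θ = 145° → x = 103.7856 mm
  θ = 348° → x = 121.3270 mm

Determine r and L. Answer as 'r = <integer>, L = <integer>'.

constraint per measurement: (x − r cos θ)² + (r sin θ − e)² = L²
subtracting the θ₁ and θ₂ equations cancels the r² and L² terms:
r = (x₁² − x₂²) / (2[(x₁cos θ₁ + e sin θ₁) − (x₂cos θ₂ + e sin θ₂)]) = 9.9998 → r = 10
L² = (x₁ − r cos θ₁)² + (r sin θ₁ − e)² = 12543.9906 → L = 112.0000 → L = 112
check at θ₃=348°: x = 121.3270 (printed 121.3270) ✓

r = 10, L = 112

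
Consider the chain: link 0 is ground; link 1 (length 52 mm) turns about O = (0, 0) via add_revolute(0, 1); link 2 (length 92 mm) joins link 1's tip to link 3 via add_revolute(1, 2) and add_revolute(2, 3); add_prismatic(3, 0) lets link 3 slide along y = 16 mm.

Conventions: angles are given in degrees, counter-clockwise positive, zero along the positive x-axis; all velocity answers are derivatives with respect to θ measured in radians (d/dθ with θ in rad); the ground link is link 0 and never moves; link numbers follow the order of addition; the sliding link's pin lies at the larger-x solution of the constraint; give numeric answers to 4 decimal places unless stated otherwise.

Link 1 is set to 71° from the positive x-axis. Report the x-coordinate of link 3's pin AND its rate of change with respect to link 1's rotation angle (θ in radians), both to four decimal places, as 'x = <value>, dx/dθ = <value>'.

geometry: r = 52 mm, L = 92 mm, e = 16 mm
crank pin P = (r cos θ, r sin θ) = (16.929544, 49.166966)
h = r sin θ − e = 49.166966 − 16 = 33.166966
x = r cos θ + √(L² − h²) = 16.929544 + 85.813474 = 102.743018
dx/dθ = −r sin θ − h·r cos θ/√(L² − h²) (θ in radians; h = 33.166966) = -55.710246

x = 102.7430, dx/dθ = -55.7102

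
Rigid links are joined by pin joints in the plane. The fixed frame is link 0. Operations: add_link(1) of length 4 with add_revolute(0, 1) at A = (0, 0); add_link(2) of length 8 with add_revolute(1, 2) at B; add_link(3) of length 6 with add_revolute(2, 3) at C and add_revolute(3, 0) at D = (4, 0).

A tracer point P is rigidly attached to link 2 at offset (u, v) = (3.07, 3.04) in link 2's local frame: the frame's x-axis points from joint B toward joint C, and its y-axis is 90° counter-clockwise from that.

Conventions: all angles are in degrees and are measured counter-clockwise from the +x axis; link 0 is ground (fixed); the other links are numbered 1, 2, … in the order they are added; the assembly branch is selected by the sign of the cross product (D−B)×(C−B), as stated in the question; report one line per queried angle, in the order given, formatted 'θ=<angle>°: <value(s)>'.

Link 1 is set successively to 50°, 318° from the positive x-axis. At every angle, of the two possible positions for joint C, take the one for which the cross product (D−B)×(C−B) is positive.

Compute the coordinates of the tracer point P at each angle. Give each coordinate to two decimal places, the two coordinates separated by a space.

A=(0,0), D=(4.00,0)
θ=50°: B = A + 4.00·(cos50°, sin50°) = (2.5712, 3.0642)
θ=50°: |BD| = 3.3809
θ=50°: circle(B,8.00) ∩ circle(D,6.00): a=5.8313, h=5.4768
θ=50°:   candidates: C₊=(9.9993,0.0938) cross=18.517; C₋=(0.0719,-4.5354) cross=-18.517
θ=50°:   branch + wants cross > 0 → take C=(9.9993,0.0938) (cross=18.517)
θ=50°: ex = (C−B)/|BC| = (0.9285,-0.3713); ey = (0.3713,0.9285)
θ=50°: P = B + 3.07·ex + 3.04·ey = (6.5504,4.7470)
θ=318°: B = A + 4.00·(cos318°, sin318°) = (2.9726, -2.6765)
θ=318°: |BD| = 2.8669
θ=318°: circle(B,8.00) ∩ circle(D,6.00): a=6.3167, h=4.9091
θ=318°:   candidates: C₊=(0.6533,4.9799) cross=14.074; C₋=(9.8193,1.4614) cross=-14.074
θ=318°:   branch + wants cross > 0 → take C=(0.6533,4.9799) (cross=14.074)
θ=318°: ex = (C−B)/|BC| = (-0.2899,0.9571); ey = (-0.9571,-0.2899)
θ=318°: P = B + 3.07·ex + 3.04·ey = (-0.8269,-0.6197)

θ=50°: 6.55 4.75
θ=318°: -0.83 -0.62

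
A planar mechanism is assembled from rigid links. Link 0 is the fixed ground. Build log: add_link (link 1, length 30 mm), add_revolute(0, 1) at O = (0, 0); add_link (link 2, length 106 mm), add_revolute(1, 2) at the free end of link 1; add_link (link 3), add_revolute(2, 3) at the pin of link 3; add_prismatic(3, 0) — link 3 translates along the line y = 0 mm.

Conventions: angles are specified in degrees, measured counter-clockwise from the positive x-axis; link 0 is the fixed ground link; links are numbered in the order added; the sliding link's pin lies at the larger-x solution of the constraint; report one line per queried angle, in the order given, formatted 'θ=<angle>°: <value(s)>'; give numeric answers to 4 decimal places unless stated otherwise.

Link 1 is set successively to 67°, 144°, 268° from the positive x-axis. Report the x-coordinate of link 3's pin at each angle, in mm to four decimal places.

geometry: r = 30 mm, L = 106 mm, e = 0 mm
θ=67°: crank pin P = (r cos θ, r sin θ) = (11.721934, 27.615146)
θ=67°: h = r sin θ − e = 27.615146 − 0 = 27.615146
θ=67°: x = r cos θ + √(L² − h²) = 11.721934 + 102.339649 = 114.061583
θ=144°: crank pin P = (r cos θ, r sin θ) = (-24.270510, 17.633558)
θ=144°: h = r sin θ − e = 17.633558 − 0 = 17.633558
θ=144°: x = r cos θ + √(L² − h²) = -24.270510 + 104.523001 = 80.252491
θ=268°: crank pin P = (r cos θ, r sin θ) = (-1.046985, -29.981725)
θ=268°: h = r sin θ − e = -29.981725 − 0 = -29.981725
θ=268°: x = r cos θ + √(L² − h²) = -1.046985 + 101.671511 = 100.624526

θ=67°: 114.0616
θ=144°: 80.2525
θ=268°: 100.6245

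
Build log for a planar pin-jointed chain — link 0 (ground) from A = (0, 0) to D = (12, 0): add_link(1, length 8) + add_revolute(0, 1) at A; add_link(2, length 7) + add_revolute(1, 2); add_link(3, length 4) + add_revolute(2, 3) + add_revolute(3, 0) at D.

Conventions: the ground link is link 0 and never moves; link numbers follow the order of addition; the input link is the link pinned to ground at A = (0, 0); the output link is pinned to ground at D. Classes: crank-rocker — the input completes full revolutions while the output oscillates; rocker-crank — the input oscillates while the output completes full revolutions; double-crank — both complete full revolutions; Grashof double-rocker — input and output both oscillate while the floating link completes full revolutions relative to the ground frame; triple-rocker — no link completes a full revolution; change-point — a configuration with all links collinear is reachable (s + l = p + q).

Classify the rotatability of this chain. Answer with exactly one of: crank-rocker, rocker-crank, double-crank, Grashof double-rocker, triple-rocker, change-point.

lengths: ground=12, input=8, coupler=7, output=4
sorted: s=4 (shortest), l=12 (longest), p+q=15
s + l = 16 vs p + q = 15
s + l > p + q → non-Grashof → no link fully rotates → triple-rocker

triple-rocker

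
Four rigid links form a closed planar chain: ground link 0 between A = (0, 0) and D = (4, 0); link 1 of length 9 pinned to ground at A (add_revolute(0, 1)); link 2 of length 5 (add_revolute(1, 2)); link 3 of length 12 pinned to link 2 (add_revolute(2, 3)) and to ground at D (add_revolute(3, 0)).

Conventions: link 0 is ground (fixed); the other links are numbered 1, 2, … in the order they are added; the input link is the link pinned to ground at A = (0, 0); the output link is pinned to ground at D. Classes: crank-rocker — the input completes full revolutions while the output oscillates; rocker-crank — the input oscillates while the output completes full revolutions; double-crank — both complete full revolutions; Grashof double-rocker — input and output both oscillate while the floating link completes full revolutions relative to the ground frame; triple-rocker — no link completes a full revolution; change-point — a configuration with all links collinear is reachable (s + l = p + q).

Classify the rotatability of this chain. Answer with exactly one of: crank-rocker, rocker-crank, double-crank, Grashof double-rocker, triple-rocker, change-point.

lengths: ground=4, input=9, coupler=5, output=12
sorted: s=4 (shortest), l=12 (longest), p+q=14
s + l = 16 vs p + q = 14
s + l > p + q → non-Grashof → no link fully rotates → triple-rocker

triple-rocker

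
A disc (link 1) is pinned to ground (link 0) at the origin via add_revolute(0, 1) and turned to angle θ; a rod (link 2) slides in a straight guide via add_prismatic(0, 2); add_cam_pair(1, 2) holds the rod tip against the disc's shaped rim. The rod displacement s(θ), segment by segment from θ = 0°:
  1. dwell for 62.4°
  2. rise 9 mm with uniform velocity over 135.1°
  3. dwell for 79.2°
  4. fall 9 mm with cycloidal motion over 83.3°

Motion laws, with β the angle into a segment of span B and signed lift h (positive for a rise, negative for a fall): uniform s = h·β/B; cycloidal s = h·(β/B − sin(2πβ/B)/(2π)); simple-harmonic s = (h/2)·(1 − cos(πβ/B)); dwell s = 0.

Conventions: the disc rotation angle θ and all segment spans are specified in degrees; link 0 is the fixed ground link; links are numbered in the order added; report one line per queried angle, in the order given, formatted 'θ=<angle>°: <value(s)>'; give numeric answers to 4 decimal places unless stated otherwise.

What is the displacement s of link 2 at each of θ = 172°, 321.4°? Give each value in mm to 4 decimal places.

segment 1 (0° to 62.4°, dwell): s unchanged at 0.0000
θ = 172° falls in segment 2 (62.4° to 197.5°, uniform, h = 9): β = 172 − 62.4 = 109.6°, B = 135.1°; Δs = 9·109.6/135.1 = 7.3013; s = 0.0000 + 7.3013 = 7.3013
segment 2 (62.4° to 197.5°, uniform, h = 9) is passed completely: s = 0.0000 + (9) = 9.0000
segment 3 (197.5° to 276.7°, dwell): s unchanged at 9.0000
θ = 321.4° falls in segment 4 (276.7° to 360°, cycloidal, h = -9): β = 321.4 − 276.7 = 44.7°, B = 83.3°; Δs = -9·(0.5366 − sin(2π·0.5366)/(2π)) = -5.1562; s = 9.0000 − 5.1562 = 3.8438

θ=172°: 7.3013
θ=321.4°: 3.8438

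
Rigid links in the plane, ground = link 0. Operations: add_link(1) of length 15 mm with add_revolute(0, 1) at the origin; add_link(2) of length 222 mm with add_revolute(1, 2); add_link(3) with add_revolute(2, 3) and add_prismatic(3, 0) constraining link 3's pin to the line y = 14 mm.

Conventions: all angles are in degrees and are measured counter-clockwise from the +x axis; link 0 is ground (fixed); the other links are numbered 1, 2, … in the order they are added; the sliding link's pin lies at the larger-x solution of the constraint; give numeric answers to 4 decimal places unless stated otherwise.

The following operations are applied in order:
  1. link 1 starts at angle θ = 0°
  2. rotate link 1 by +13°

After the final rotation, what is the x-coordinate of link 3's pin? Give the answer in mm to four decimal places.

geometry: r = 15 mm, L = 222 mm, e = 14 mm; θ starts at 0°
rotate link 1 by +13°: θ ← 0° +13° = 13°
crank pin P = (r cos θ, r sin θ) = (14.615551, 3.374266)
h = r sin θ − e = 3.374266 − 14 = -10.625734
x = r cos θ + √(L² − h²) = 14.615551 + 221.745561 = 236.361112

236.3611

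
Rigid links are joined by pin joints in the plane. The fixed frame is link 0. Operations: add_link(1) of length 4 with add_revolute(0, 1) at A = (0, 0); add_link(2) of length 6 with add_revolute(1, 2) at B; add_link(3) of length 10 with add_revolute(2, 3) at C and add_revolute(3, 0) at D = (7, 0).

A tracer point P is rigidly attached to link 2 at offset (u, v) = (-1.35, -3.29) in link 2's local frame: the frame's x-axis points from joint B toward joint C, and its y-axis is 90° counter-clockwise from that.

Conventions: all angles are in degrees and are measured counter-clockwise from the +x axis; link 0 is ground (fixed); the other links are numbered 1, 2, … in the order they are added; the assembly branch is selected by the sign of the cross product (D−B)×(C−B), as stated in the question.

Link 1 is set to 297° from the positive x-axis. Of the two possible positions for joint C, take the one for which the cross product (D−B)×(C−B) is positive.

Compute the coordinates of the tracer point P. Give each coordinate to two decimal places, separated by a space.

A=(0,0), D=(7.00,0)
B = A + 4.00·(cos297°, sin297°) = (1.8160, -3.5640)
|BD| = 6.2910
circle(B,6.00) ∩ circle(D,10.00): a=-1.9411, h=5.6773
  candidates: C₊=(-3.0000,0.0146) cross=35.716; C₋=(3.4327,-9.3421) cross=-35.716
  branch + wants cross > 0 → take C=(-3.0000,0.0146) (cross=35.716)
ex = (C−B)/|BC| = (-0.8027,0.5964); ey = (-0.5964,-0.8027)
P = B + -1.35·ex + -3.29·ey = (4.8618,-1.7285)

4.86 -1.73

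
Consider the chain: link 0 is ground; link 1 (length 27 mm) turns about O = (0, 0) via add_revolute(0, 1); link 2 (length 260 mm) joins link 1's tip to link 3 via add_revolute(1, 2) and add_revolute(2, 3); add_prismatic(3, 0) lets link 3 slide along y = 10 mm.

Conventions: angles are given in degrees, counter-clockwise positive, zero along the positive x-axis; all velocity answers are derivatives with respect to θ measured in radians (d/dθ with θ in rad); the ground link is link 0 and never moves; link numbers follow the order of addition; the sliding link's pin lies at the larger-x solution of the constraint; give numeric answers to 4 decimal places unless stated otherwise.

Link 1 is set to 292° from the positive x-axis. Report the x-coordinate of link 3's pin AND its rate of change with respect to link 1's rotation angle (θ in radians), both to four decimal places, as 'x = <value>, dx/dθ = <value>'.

geometry: r = 27 mm, L = 260 mm, e = 10 mm
crank pin P = (r cos θ, r sin θ) = (10.114378, -25.033964)
h = r sin θ − e = -25.033964 − 10 = -35.033964
x = r cos θ + √(L² − h²) = 10.114378 + 257.628844 = 267.743222
dx/dθ = −r sin θ − h·r cos θ/√(L² − h²) (θ in radians; h = -35.033964) = 26.409380

x = 267.7432, dx/dθ = 26.4094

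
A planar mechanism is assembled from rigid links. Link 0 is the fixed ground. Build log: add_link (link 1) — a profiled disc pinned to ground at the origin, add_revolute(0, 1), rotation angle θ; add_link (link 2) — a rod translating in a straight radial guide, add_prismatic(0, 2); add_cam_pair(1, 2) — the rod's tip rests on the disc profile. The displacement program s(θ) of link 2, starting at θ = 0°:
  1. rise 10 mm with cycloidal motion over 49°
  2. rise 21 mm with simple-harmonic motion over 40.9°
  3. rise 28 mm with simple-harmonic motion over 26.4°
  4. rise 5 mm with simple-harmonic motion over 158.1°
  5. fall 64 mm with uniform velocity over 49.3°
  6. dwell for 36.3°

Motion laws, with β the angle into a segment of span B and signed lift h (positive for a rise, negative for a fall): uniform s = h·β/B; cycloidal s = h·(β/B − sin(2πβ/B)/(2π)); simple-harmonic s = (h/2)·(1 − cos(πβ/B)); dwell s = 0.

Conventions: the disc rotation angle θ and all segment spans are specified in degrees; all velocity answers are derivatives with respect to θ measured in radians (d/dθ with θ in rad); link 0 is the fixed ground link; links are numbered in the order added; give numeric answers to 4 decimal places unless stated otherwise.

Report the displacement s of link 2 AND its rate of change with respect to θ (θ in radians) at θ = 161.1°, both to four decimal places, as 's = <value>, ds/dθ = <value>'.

seg 1 [0°–49°] cycloidal, h=10: full span → s += 10 → s = 10.0000
seg 2 [49°–89.9°] simple-harmonic, h=21: full span → s += 21 → s = 31.0000
seg 3 [89.9°–116.3°] simple-harmonic, h=28: full span → s += 28 → s = 59.0000
seg 4 [116.3°–274.4°] simple-harmonic, h=5: θ=161.1° here. β=44.8, B=158.1. 5/2·(1 − cos(π·0.2834)) = 0.9269 → s = 59.9269
velocity in seg [116.3°–274.4°] (simple-harmonic), θ in radians: β = 44.8° = 0.7819 rad, B = 158.1° = 2.7594 rad; ds/dθ = (πh/(2B)) sin(πβ/B) = (π·5/(2·2.7594)) sin(π·0.2834) = 2.212168 mm/rad

s = 59.9269, ds/dθ = 2.2122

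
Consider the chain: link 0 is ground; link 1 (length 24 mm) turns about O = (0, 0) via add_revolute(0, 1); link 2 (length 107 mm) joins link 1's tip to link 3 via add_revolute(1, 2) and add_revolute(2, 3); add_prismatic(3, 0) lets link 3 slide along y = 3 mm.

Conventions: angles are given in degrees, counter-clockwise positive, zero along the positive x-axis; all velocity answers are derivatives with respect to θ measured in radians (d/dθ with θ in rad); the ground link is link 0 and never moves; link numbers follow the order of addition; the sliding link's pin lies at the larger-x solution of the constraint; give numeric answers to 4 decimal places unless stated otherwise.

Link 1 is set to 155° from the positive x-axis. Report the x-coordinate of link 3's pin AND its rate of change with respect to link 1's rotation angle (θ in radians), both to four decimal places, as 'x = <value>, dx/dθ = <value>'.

geometry: r = 24 mm, L = 107 mm, e = 3 mm
crank pin P = (r cos θ, r sin θ) = (-21.751387, 10.142838)
h = r sin θ − e = 10.142838 − 3 = 7.142838
x = r cos θ + √(L² − h²) = -21.751387 + 106.761322 = 85.009935
dx/dθ = −r sin θ − h·r cos θ/√(L² − h²) (θ in radians; h = 7.142838) = -8.687567

x = 85.0099, dx/dθ = -8.6876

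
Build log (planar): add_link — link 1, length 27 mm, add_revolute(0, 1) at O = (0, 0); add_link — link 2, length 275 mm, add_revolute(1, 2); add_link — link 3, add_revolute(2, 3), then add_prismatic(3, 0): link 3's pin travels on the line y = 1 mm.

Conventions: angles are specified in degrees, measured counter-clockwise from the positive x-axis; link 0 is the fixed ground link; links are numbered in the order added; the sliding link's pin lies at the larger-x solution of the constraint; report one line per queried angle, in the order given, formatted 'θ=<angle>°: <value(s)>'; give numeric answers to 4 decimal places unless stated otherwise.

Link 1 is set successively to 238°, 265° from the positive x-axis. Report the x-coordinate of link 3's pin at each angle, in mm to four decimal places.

geometry: r = 27 mm, L = 275 mm, e = 1 mm
θ=238°: crank pin P = (r cos θ, r sin θ) = (-14.307820, -22.897299)
θ=238°: h = r sin θ − e = -22.897299 − 1 = -23.897299
θ=238°: x = r cos θ + √(L² − h²) = -14.307820 + 273.959703 = 259.651883
θ=265°: crank pin P = (r cos θ, r sin θ) = (-2.353205, -26.897257)
θ=265°: h = r sin θ − e = -26.897257 − 1 = -27.897257
θ=265°: x = r cos θ + √(L² − h²) = -2.353205 + 273.581328 = 271.228123

θ=238°: 259.6519
θ=265°: 271.2281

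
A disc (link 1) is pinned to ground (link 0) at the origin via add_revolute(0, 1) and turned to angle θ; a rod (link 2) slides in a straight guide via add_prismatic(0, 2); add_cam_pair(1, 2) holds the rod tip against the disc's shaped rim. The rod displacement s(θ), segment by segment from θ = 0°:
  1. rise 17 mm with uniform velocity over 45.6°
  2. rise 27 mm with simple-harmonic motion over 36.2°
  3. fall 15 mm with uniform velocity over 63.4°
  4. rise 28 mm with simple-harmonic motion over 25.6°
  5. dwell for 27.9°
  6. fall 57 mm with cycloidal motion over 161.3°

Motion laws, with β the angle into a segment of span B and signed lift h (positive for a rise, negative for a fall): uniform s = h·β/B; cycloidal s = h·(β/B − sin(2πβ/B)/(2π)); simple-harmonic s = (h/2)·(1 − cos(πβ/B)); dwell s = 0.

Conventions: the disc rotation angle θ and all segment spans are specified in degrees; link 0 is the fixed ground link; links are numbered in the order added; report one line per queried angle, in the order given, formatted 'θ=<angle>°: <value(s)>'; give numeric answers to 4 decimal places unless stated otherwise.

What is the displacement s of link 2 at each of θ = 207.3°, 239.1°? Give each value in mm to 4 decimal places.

segment 1 (0° to 45.6°, uniform, h = 17) is passed completely: s = 0.0000 + (17) = 17.0000
segment 2 (45.6° to 81.8°, simple-harmonic, h = 27) is passed completely: s = 17.0000 + (27) = 44.0000
segment 3 (81.8° to 145.2°, uniform, h = -15) is passed completely: s = 44.0000 + (-15) = 29.0000
segment 4 (145.2° to 170.8°, simple-harmonic, h = 28) is passed completely: s = 29.0000 + (28) = 57.0000
segment 5 (170.8° to 198.7°, dwell): s unchanged at 57.0000
θ = 207.3° falls in segment 6 (198.7° to 360°, cycloidal, h = -57): β = 207.3 − 198.7 = 8.6°, B = 161.3°; Δs = -57·(0.0533 − sin(2π·0.0533)/(2π)) = -0.0565; s = 57.0000 − 0.0565 = 56.9435
θ = 239.1° falls in segment 6 (198.7° to 360°, cycloidal, h = -57): β = 239.1 − 198.7 = 40.4°, B = 161.3°; Δs = -57·(0.2505 − sin(2π·0.2505)/(2π)) = -5.2047; s = 57.0000 − 5.2047 = 51.7953

θ=207.3°: 56.9435
θ=239.1°: 51.7953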